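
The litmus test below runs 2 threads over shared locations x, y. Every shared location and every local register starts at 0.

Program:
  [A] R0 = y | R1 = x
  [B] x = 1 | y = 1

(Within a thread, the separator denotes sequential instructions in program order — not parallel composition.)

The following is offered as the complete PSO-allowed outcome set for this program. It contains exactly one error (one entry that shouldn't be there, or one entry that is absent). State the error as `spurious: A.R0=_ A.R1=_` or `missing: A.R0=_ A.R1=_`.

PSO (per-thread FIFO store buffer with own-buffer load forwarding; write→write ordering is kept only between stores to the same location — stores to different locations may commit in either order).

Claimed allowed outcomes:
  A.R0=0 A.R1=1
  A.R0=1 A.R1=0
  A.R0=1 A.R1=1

missing: A.R0=0 A.R1=0

outcome vector order: (A.R0,A.R1)
[PSO] allowed = {(0,0), (0,1), (1,0), (1,1)}
PSO∖claimed = {(0,0)}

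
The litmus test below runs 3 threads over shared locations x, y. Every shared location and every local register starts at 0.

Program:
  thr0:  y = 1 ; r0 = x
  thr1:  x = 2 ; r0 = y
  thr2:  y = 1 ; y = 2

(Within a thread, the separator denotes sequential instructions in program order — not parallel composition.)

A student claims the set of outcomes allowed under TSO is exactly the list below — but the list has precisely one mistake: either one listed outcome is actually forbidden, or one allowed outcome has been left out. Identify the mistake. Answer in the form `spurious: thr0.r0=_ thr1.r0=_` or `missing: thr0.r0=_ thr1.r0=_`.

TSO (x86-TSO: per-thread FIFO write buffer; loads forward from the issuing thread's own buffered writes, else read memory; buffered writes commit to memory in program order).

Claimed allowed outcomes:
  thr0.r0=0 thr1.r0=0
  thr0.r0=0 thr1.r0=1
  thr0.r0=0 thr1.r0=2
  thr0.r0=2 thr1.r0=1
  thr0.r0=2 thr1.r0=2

missing: thr0.r0=2 thr1.r0=0

outcome vector order: (thr0.r0,thr1.r0)
TSO: 6 outcomes — {<0 0> <0 1> <0 2> <2 0> <2 1> <2 2>}
TSO∖claimed = {<2 0>}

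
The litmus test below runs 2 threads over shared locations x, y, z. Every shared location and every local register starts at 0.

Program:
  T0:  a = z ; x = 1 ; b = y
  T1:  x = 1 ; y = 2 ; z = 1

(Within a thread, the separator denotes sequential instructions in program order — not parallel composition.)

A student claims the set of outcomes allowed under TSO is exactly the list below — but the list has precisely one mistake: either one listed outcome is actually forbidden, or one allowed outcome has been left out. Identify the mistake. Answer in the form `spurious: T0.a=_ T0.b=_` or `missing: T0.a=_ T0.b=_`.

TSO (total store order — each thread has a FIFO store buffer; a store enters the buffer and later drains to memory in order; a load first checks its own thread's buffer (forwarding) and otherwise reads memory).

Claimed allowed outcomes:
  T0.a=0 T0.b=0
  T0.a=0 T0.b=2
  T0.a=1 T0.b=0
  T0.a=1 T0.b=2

outcome vector order: (T0.a,T0.b)
TSO: 3 outcomes — {(0,0); (0,2); (1,2)}
claimed∖TSO = {(1,0)}

spurious: T0.a=1 T0.b=0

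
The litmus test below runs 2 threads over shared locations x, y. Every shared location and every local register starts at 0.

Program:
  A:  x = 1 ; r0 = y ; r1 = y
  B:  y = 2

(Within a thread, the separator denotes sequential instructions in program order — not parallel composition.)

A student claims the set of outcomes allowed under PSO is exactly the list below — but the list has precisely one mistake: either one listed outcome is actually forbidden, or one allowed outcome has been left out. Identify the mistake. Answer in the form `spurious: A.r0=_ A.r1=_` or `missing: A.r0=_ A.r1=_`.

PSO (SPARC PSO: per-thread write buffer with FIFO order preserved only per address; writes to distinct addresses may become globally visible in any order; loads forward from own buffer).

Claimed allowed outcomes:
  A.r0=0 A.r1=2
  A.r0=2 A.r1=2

missing: A.r0=0 A.r1=0

outcome vector order: (A.r0,A.r1)
under PSO → 0/0; 0/2; 2/2
PSO∖claimed = {0/0}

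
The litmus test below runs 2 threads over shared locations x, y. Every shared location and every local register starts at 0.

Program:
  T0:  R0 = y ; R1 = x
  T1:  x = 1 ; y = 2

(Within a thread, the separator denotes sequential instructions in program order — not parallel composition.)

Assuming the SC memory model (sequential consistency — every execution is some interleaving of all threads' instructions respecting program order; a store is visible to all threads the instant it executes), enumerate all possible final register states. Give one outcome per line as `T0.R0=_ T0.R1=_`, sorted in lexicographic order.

T0.R0=0 T0.R1=0
T0.R0=0 T0.R1=1
T0.R0=2 T0.R1=1

outcome vector order: (T0.R0,T0.R1)
|SC outcomes| = 3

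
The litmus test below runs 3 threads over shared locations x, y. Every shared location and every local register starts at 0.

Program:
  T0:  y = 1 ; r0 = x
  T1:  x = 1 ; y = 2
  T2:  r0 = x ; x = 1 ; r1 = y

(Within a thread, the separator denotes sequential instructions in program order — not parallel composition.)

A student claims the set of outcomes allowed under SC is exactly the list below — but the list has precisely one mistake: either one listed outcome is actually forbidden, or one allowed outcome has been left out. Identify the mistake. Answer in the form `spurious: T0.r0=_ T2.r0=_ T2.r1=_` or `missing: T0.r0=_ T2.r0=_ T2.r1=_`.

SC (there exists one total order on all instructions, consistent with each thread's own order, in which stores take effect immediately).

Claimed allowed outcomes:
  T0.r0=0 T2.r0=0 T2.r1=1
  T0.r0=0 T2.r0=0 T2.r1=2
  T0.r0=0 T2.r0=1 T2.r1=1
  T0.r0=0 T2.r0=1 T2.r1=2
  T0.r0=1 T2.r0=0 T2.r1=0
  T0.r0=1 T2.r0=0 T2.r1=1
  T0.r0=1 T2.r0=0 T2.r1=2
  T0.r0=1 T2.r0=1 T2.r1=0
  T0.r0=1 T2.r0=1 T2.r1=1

outcome vector order: (T0.r0,T2.r0,T2.r1)
SC (10): <0 0 1>; <0 0 2>; <0 1 1>; <0 1 2>; <1 0 0>; <1 0 1>; <1 0 2>; <1 1 0>; <1 1 1>; <1 1 2>
SC∖claimed = {<1 1 2>}

missing: T0.r0=1 T2.r0=1 T2.r1=2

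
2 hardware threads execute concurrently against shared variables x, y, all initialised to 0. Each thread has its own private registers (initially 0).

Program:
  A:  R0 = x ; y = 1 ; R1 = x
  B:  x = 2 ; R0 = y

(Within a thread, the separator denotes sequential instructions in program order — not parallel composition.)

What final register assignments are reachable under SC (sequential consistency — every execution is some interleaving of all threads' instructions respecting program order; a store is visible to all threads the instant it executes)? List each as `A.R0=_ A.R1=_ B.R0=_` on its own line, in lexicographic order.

A.R0=0 A.R1=0 B.R0=1
A.R0=0 A.R1=2 B.R0=0
A.R0=0 A.R1=2 B.R0=1
A.R0=2 A.R1=2 B.R0=0
A.R0=2 A.R1=2 B.R0=1

outcome vector order: (A.R0,A.R1,B.R0)
|SC outcomes| = 5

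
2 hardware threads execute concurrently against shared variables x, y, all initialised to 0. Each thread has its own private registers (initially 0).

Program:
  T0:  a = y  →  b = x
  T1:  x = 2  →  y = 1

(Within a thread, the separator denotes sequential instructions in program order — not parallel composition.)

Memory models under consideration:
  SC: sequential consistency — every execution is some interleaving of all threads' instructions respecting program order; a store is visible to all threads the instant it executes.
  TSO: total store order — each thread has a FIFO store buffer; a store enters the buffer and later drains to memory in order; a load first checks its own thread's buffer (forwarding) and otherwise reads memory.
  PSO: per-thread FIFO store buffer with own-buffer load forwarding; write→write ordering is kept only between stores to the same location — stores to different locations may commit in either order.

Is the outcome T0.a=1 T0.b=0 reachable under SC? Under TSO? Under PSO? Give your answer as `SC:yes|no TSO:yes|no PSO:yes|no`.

outcome vector order: (T0.a,T0.b)
under SC → 0/0, 0/2, 1/2
under TSO → 0/0, 0/2, 1/2
under PSO → 0/0, 0/2, 1/0, 1/2
target 1/0 ∈ {PSO}

SC:no TSO:no PSO:yes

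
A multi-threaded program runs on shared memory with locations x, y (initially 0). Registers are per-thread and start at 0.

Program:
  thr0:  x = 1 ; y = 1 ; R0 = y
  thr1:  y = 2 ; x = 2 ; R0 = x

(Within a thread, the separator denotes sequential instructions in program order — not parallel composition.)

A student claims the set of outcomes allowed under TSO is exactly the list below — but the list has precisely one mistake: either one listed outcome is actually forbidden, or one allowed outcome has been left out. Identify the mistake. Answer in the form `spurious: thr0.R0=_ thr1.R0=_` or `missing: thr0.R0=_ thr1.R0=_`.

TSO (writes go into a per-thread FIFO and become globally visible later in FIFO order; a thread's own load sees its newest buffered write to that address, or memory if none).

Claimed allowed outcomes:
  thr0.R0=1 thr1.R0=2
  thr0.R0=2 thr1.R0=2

missing: thr0.R0=1 thr1.R0=1

outcome vector order: (thr0.R0,thr1.R0)
under TSO → (1,1), (1,2), (2,2)
TSO∖claimed = {(1,1)}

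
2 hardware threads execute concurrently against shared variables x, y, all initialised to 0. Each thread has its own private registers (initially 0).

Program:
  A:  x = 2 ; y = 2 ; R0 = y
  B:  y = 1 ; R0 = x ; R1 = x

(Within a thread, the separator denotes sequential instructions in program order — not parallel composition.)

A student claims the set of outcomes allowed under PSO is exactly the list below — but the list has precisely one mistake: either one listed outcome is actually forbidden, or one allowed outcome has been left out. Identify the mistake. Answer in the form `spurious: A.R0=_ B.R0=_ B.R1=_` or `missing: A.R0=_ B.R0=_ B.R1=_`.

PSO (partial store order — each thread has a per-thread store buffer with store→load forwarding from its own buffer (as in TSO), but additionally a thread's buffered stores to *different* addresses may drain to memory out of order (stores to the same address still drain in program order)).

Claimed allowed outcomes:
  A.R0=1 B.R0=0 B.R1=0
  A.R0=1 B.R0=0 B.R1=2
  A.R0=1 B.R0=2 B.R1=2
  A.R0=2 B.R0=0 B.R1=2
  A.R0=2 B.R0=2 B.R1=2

outcome vector order: (A.R0,B.R0,B.R1)
under PSO → 100 102 122 200 202 222
PSO∖claimed = {200}

missing: A.R0=2 B.R0=0 B.R1=0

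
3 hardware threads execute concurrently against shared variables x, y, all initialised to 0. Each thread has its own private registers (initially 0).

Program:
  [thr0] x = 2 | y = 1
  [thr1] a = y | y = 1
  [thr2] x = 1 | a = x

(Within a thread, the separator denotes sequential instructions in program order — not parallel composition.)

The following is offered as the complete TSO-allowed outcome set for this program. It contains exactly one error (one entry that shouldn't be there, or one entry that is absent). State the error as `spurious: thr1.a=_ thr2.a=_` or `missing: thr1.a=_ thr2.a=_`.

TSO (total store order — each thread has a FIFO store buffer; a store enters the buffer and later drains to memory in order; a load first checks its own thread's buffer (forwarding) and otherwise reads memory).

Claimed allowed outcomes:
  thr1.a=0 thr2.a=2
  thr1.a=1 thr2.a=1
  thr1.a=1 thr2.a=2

outcome vector order: (thr1.a,thr2.a)
TSO (4): 01; 02; 11; 12
TSO∖claimed = {01}

missing: thr1.a=0 thr2.a=1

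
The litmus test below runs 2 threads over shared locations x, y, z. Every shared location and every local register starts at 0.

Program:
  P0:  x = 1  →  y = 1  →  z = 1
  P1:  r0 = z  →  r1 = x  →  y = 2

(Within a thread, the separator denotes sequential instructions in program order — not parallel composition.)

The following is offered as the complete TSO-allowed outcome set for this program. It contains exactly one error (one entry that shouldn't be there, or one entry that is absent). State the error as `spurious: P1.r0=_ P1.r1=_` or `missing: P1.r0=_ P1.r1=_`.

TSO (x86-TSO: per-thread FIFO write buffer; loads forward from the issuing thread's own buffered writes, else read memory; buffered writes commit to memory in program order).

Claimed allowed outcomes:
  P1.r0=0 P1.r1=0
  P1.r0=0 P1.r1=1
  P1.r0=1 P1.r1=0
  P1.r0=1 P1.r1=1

spurious: P1.r0=1 P1.r1=0

outcome vector order: (P1.r0,P1.r1)
under TSO → <0 0> <0 1> <1 1>
claimed∖TSO = {<1 0>}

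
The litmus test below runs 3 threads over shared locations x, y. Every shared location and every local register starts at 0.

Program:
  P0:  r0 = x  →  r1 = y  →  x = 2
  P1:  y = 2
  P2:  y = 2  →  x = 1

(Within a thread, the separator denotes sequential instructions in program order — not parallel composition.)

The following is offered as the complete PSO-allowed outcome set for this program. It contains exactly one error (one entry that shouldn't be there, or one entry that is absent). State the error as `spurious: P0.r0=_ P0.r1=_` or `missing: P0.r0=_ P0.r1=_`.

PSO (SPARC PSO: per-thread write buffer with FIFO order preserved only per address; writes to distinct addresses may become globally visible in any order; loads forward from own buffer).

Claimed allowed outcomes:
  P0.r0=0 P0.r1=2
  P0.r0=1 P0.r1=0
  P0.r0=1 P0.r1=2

missing: P0.r0=0 P0.r1=0

outcome vector order: (P0.r0,P0.r1)
under PSO → <0 0> <0 2> <1 0> <1 2>
PSO∖claimed = {<0 0>}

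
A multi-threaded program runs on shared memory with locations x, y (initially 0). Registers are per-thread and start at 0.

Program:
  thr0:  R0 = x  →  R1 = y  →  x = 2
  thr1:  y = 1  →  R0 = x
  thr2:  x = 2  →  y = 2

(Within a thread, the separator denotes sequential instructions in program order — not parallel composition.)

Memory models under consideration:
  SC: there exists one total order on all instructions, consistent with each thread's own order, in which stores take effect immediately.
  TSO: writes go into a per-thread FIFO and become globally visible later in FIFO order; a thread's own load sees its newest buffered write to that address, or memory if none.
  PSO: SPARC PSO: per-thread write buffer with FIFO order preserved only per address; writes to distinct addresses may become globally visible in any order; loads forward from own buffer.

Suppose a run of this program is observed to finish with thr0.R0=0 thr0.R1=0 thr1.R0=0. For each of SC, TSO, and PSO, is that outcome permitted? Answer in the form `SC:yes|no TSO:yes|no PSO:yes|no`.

outcome vector order: (thr0.R0,thr0.R1,thr1.R0)
SC (11): 000 002 010 012 020 022 202 210 212 220 222
TSO (12): 000 002 010 012 020 022 200 202 210 212 220 222
PSO (12): 000 002 010 012 020 022 200 202 210 212 220 222
target 000 ∈ {SC,TSO,PSO}

SC:yes TSO:yes PSO:yes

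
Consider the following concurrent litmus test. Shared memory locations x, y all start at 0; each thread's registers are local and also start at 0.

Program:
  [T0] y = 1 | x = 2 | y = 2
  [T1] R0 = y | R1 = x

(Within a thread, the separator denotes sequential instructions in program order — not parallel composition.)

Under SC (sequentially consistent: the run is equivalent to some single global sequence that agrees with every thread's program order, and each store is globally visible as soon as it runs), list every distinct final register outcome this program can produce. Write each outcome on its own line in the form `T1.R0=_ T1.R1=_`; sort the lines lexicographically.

T1.R0=0 T1.R1=0
T1.R0=0 T1.R1=2
T1.R0=1 T1.R1=0
T1.R0=1 T1.R1=2
T1.R0=2 T1.R1=2

outcome vector order: (T1.R0,T1.R1)
|SC outcomes| = 5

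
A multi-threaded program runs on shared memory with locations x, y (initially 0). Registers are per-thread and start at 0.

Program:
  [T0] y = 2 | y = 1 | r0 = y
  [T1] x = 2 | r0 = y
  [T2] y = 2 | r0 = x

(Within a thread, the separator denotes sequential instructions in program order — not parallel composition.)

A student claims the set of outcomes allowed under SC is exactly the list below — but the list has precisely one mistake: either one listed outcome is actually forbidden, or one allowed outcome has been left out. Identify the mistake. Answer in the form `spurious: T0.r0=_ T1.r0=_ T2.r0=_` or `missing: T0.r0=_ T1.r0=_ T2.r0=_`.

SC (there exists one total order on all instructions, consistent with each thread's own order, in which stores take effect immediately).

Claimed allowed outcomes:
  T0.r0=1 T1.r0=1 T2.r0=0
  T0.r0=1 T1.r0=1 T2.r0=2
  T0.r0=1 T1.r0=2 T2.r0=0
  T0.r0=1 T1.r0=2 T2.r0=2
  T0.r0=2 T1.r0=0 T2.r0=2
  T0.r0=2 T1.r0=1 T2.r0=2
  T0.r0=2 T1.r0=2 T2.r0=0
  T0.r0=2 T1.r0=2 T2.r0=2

outcome vector order: (T0.r0,T1.r0,T2.r0)
SC: 9 outcomes — {<1 0 2>; <1 1 0>; <1 1 2>; <1 2 0>; <1 2 2>; <2 0 2>; <2 1 2>; <2 2 0>; <2 2 2>}
SC∖claimed = {<1 0 2>}

missing: T0.r0=1 T1.r0=0 T2.r0=2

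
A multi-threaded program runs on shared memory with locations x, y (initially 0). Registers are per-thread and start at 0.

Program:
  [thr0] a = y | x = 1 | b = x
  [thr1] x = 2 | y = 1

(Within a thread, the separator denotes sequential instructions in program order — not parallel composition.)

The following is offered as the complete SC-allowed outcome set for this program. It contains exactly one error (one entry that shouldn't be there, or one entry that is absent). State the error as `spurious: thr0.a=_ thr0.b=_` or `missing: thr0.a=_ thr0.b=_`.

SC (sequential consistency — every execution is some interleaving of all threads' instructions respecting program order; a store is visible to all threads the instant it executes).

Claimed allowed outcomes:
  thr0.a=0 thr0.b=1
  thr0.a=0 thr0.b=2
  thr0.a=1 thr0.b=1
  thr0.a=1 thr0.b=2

spurious: thr0.a=1 thr0.b=2

outcome vector order: (thr0.a,thr0.b)
under SC → 0/1; 0/2; 1/1
claimed∖SC = {1/2}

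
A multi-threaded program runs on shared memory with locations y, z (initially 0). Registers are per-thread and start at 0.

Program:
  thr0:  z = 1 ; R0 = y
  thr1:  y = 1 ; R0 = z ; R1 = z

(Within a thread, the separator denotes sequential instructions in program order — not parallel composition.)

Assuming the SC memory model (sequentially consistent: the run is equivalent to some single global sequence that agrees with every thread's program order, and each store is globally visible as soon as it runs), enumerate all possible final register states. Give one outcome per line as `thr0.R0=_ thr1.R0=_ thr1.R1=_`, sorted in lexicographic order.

thr0.R0=0 thr1.R0=1 thr1.R1=1
thr0.R0=1 thr1.R0=0 thr1.R1=0
thr0.R0=1 thr1.R0=0 thr1.R1=1
thr0.R0=1 thr1.R0=1 thr1.R1=1

outcome vector order: (thr0.R0,thr1.R0,thr1.R1)
|SC outcomes| = 4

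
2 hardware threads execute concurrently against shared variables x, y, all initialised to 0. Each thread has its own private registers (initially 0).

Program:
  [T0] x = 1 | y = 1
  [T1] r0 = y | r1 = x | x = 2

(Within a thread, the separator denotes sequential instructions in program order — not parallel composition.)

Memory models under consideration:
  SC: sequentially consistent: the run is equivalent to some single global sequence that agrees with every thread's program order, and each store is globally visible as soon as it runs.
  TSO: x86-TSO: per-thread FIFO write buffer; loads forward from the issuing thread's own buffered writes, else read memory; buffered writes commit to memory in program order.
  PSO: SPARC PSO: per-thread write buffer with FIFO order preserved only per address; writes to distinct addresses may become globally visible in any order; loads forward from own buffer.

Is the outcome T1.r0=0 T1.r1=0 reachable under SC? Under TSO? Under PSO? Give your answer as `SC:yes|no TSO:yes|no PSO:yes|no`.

SC:yes TSO:yes PSO:yes

outcome vector order: (T1.r0,T1.r1)
[SC] allowed = {(0,0); (0,1); (1,1)}
[TSO] allowed = {(0,0); (0,1); (1,1)}
[PSO] allowed = {(0,0); (0,1); (1,0); (1,1)}
target (0,0) ∈ {SC,TSO,PSO}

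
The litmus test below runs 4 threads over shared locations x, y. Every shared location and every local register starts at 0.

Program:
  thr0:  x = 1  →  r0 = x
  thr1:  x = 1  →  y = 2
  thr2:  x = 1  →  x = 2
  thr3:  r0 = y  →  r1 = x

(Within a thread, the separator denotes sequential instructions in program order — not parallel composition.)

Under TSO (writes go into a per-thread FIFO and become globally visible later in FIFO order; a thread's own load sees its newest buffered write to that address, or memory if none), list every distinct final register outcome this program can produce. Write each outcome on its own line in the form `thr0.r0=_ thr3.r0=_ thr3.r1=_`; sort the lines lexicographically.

outcome vector order: (thr0.r0,thr3.r0,thr3.r1)
|TSO outcomes| = 10

thr0.r0=1 thr3.r0=0 thr3.r1=0
thr0.r0=1 thr3.r0=0 thr3.r1=1
thr0.r0=1 thr3.r0=0 thr3.r1=2
thr0.r0=1 thr3.r0=2 thr3.r1=1
thr0.r0=1 thr3.r0=2 thr3.r1=2
thr0.r0=2 thr3.r0=0 thr3.r1=0
thr0.r0=2 thr3.r0=0 thr3.r1=1
thr0.r0=2 thr3.r0=0 thr3.r1=2
thr0.r0=2 thr3.r0=2 thr3.r1=1
thr0.r0=2 thr3.r0=2 thr3.r1=2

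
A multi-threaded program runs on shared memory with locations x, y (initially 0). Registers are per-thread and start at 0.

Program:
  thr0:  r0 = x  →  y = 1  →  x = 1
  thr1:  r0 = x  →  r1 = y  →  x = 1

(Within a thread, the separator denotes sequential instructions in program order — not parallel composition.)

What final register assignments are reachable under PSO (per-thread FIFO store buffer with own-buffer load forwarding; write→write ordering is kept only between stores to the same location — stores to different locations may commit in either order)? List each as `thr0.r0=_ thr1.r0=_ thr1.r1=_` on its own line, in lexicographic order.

outcome vector order: (thr0.r0,thr1.r0,thr1.r1)
|PSO outcomes| = 5

thr0.r0=0 thr1.r0=0 thr1.r1=0
thr0.r0=0 thr1.r0=0 thr1.r1=1
thr0.r0=0 thr1.r0=1 thr1.r1=0
thr0.r0=0 thr1.r0=1 thr1.r1=1
thr0.r0=1 thr1.r0=0 thr1.r1=0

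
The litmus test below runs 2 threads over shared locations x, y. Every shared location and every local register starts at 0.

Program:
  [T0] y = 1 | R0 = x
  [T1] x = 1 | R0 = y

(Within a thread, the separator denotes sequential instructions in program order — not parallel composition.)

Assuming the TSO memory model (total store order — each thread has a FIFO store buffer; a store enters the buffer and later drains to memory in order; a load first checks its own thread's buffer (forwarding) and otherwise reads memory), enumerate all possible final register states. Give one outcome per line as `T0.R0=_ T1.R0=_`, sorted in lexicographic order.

outcome vector order: (T0.R0,T1.R0)
|TSO outcomes| = 4

T0.R0=0 T1.R0=0
T0.R0=0 T1.R0=1
T0.R0=1 T1.R0=0
T0.R0=1 T1.R0=1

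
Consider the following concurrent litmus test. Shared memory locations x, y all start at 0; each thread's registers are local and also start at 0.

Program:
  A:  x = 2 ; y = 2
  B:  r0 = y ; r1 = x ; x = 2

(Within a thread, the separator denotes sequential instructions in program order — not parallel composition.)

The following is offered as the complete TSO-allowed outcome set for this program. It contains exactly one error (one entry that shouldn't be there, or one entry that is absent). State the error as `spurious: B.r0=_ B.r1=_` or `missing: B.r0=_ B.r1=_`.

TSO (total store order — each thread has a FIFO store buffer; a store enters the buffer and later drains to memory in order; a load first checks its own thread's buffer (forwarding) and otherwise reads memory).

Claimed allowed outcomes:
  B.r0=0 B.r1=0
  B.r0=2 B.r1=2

missing: B.r0=0 B.r1=2

outcome vector order: (B.r0,B.r1)
[TSO] allowed = {0/0 0/2 2/2}
TSO∖claimed = {0/2}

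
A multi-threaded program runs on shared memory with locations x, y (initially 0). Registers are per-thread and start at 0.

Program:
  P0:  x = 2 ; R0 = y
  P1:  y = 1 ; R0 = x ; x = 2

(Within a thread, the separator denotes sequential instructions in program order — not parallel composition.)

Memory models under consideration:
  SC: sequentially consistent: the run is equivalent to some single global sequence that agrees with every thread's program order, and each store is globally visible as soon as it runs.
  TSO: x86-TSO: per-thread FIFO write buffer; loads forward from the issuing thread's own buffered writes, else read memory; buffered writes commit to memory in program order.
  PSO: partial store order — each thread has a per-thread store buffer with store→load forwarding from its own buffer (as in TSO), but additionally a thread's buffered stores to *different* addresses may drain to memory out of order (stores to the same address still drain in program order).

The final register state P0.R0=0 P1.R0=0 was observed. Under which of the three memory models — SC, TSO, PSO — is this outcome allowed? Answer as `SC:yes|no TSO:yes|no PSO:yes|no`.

SC:no TSO:yes PSO:yes

outcome vector order: (P0.R0,P1.R0)
SC: 3 outcomes — {(0,2), (1,0), (1,2)}
TSO: 4 outcomes — {(0,0), (0,2), (1,0), (1,2)}
PSO: 4 outcomes — {(0,0), (0,2), (1,0), (1,2)}
target (0,0) ∈ {TSO,PSO}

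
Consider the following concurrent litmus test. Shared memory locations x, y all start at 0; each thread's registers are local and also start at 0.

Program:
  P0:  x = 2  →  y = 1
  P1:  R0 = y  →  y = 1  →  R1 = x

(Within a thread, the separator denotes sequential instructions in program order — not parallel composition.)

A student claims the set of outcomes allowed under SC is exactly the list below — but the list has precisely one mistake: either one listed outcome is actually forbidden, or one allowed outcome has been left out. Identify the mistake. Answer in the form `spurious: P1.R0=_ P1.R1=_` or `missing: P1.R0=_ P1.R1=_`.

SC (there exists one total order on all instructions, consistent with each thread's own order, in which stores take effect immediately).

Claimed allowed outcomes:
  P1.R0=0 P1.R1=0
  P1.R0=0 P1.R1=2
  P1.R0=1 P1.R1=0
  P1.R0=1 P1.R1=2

spurious: P1.R0=1 P1.R1=0

outcome vector order: (P1.R0,P1.R1)
under SC → (0,0); (0,2); (1,2)
claimed∖SC = {(1,0)}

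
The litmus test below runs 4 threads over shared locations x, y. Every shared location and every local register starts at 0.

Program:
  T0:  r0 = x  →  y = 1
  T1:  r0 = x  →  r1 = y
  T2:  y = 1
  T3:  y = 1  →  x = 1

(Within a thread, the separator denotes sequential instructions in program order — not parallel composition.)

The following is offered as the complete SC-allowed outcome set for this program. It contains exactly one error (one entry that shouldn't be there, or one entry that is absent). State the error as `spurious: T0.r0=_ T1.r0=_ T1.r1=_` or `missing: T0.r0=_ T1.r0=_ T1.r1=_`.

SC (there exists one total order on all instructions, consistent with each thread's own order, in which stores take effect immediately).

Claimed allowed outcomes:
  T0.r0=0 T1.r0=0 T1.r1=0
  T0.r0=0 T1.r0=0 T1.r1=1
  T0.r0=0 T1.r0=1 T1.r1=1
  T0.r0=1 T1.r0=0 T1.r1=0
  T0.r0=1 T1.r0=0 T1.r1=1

missing: T0.r0=1 T1.r0=1 T1.r1=1

outcome vector order: (T0.r0,T1.r0,T1.r1)
SC: 6 outcomes — {000 001 011 100 101 111}
SC∖claimed = {111}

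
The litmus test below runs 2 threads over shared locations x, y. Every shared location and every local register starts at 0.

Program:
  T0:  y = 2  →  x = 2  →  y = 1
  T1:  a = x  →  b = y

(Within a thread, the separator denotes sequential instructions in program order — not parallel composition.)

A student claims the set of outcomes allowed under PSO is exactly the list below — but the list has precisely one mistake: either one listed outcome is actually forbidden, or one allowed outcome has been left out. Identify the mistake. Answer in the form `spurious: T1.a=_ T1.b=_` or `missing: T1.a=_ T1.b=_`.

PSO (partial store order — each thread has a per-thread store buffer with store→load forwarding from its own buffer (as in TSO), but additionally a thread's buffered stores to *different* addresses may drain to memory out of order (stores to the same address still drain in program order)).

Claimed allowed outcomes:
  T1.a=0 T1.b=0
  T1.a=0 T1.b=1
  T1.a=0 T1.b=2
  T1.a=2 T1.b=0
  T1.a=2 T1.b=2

outcome vector order: (T1.a,T1.b)
PSO (6): (0,0), (0,1), (0,2), (2,0), (2,1), (2,2)
PSO∖claimed = {(2,1)}

missing: T1.a=2 T1.b=1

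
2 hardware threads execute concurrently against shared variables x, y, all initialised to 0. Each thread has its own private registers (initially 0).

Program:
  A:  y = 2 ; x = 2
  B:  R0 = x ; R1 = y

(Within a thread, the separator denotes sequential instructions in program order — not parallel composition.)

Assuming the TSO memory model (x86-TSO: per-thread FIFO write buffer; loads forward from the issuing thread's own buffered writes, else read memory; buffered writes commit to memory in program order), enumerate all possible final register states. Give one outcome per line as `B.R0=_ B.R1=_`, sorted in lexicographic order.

B.R0=0 B.R1=0
B.R0=0 B.R1=2
B.R0=2 B.R1=2

outcome vector order: (B.R0,B.R1)
|TSO outcomes| = 3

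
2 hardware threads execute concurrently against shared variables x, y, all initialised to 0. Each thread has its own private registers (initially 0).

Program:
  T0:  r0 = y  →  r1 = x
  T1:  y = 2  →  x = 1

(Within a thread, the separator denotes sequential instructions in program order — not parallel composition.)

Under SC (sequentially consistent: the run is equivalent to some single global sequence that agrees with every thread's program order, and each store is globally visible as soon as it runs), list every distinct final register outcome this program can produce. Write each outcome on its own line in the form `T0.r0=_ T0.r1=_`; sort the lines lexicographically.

outcome vector order: (T0.r0,T0.r1)
|SC outcomes| = 4

T0.r0=0 T0.r1=0
T0.r0=0 T0.r1=1
T0.r0=2 T0.r1=0
T0.r0=2 T0.r1=1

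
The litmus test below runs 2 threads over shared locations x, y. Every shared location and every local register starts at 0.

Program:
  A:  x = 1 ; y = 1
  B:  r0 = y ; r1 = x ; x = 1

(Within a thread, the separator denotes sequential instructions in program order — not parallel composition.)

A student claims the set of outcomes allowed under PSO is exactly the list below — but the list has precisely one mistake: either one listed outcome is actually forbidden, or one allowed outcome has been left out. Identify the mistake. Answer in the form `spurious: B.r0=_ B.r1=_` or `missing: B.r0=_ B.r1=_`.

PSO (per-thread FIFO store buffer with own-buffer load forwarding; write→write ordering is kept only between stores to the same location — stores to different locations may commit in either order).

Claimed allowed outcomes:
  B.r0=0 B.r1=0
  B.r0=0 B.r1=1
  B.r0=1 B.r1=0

outcome vector order: (B.r0,B.r1)
PSO: 4 outcomes — {0/0 0/1 1/0 1/1}
PSO∖claimed = {1/1}

missing: B.r0=1 B.r1=1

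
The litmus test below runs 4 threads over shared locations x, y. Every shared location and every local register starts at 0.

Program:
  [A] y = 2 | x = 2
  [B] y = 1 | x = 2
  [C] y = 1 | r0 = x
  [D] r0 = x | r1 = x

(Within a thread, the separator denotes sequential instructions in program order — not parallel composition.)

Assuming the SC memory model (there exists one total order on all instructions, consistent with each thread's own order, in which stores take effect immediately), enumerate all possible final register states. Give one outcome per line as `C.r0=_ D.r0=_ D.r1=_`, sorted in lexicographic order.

C.r0=0 D.r0=0 D.r1=0
C.r0=0 D.r0=0 D.r1=2
C.r0=0 D.r0=2 D.r1=2
C.r0=2 D.r0=0 D.r1=0
C.r0=2 D.r0=0 D.r1=2
C.r0=2 D.r0=2 D.r1=2

outcome vector order: (C.r0,D.r0,D.r1)
|SC outcomes| = 6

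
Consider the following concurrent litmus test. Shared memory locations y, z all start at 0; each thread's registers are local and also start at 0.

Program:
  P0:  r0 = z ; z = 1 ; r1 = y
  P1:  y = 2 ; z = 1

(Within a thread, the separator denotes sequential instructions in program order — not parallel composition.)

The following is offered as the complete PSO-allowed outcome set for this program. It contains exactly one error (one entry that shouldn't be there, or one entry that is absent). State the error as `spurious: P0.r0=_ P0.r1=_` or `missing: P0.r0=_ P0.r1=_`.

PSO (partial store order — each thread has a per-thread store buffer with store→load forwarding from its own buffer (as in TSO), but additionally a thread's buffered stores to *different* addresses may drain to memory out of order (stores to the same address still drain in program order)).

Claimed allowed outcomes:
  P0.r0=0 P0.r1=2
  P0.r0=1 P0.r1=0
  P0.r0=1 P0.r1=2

missing: P0.r0=0 P0.r1=0

outcome vector order: (P0.r0,P0.r1)
under PSO → (0,0) (0,2) (1,0) (1,2)
PSO∖claimed = {(0,0)}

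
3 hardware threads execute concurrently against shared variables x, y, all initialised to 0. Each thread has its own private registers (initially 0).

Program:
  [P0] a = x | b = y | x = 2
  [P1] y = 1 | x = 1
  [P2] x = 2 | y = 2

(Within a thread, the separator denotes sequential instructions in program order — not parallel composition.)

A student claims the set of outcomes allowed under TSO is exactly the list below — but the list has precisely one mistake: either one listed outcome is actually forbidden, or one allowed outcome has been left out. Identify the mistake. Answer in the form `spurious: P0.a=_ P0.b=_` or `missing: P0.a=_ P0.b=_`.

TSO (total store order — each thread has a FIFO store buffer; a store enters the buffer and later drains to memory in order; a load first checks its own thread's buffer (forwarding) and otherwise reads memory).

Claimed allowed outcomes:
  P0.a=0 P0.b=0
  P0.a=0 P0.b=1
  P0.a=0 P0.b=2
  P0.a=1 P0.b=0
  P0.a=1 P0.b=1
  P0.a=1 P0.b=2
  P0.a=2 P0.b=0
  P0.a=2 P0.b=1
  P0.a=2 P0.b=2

spurious: P0.a=1 P0.b=0

outcome vector order: (P0.a,P0.b)
TSO: 8 outcomes — {0/0, 0/1, 0/2, 1/1, 1/2, 2/0, 2/1, 2/2}
claimed∖TSO = {1/0}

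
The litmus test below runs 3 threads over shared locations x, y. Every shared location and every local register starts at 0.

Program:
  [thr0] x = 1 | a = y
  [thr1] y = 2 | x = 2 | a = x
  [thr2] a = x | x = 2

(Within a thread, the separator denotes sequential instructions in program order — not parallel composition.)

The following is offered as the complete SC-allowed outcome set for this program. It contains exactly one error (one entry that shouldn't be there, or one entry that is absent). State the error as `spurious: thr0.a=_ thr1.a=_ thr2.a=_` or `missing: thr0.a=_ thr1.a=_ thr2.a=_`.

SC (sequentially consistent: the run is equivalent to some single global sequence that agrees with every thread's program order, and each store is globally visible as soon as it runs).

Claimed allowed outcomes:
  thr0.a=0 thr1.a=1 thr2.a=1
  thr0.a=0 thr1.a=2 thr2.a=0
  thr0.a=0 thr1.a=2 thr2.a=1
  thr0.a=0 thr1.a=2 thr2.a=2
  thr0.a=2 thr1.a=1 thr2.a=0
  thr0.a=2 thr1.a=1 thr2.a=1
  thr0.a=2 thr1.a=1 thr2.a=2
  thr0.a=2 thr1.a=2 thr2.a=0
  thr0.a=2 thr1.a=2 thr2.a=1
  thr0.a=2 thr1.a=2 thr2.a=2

outcome vector order: (thr0.a,thr1.a,thr2.a)
SC (9): 020; 021; 022; 210; 211; 212; 220; 221; 222
claimed∖SC = {011}

spurious: thr0.a=0 thr1.a=1 thr2.a=1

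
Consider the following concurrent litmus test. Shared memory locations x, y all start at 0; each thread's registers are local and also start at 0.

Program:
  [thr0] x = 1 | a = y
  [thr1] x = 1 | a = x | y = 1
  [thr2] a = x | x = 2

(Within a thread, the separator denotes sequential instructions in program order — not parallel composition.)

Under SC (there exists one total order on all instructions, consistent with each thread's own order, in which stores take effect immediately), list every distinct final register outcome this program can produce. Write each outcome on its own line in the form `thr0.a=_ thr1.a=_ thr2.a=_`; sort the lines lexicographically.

thr0.a=0 thr1.a=1 thr2.a=0
thr0.a=0 thr1.a=1 thr2.a=1
thr0.a=0 thr1.a=2 thr2.a=0
thr0.a=0 thr1.a=2 thr2.a=1
thr0.a=1 thr1.a=1 thr2.a=0
thr0.a=1 thr1.a=1 thr2.a=1
thr0.a=1 thr1.a=2 thr2.a=0
thr0.a=1 thr1.a=2 thr2.a=1

outcome vector order: (thr0.a,thr1.a,thr2.a)
|SC outcomes| = 8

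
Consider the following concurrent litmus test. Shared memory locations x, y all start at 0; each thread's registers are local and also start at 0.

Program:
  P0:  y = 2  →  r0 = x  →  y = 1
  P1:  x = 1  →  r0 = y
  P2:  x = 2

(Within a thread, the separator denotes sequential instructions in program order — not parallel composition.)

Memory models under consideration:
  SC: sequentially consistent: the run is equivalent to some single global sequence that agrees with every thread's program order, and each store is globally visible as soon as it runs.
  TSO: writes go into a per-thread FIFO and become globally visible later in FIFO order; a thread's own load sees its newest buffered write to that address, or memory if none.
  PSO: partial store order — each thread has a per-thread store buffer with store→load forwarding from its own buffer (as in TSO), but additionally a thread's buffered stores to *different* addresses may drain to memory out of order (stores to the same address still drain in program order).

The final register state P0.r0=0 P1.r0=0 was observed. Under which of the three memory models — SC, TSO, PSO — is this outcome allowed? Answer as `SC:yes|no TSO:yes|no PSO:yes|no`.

SC:no TSO:yes PSO:yes

outcome vector order: (P0.r0,P1.r0)
SC: 8 outcomes — {0/1, 0/2, 1/0, 1/1, 1/2, 2/0, 2/1, 2/2}
TSO: 9 outcomes — {0/0, 0/1, 0/2, 1/0, 1/1, 1/2, 2/0, 2/1, 2/2}
PSO: 9 outcomes — {0/0, 0/1, 0/2, 1/0, 1/1, 1/2, 2/0, 2/1, 2/2}
target 0/0 ∈ {TSO,PSO}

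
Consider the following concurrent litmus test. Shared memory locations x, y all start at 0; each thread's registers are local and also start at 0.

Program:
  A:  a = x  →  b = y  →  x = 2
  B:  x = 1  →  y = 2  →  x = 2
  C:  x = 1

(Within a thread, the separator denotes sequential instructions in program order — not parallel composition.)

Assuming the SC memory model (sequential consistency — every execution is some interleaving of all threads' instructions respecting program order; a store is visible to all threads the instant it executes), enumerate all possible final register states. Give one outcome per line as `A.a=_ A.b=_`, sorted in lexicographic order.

A.a=0 A.b=0
A.a=0 A.b=2
A.a=1 A.b=0
A.a=1 A.b=2
A.a=2 A.b=2

outcome vector order: (A.a,A.b)
|SC outcomes| = 5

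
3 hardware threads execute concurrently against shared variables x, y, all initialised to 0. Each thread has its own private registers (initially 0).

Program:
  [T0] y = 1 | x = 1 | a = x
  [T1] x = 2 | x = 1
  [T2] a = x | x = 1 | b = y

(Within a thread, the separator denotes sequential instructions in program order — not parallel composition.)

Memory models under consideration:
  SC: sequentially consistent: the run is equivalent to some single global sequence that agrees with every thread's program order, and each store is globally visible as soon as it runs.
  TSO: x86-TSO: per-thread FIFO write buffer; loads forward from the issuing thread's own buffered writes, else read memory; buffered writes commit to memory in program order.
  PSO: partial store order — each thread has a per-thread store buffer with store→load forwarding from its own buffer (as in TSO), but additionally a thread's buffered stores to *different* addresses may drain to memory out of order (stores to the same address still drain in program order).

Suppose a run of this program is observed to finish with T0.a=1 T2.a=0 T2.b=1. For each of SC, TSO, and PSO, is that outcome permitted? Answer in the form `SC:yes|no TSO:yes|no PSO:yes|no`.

outcome vector order: (T0.a,T2.a,T2.b)
[SC] allowed = {<1 0 0>; <1 0 1>; <1 1 0>; <1 1 1>; <1 2 0>; <1 2 1>; <2 0 0>; <2 0 1>; <2 1 1>; <2 2 1>}
[TSO] allowed = {<1 0 0>; <1 0 1>; <1 1 0>; <1 1 1>; <1 2 0>; <1 2 1>; <2 0 0>; <2 0 1>; <2 1 1>; <2 2 1>}
[PSO] allowed = {<1 0 0>; <1 0 1>; <1 1 0>; <1 1 1>; <1 2 0>; <1 2 1>; <2 0 0>; <2 0 1>; <2 1 0>; <2 1 1>; <2 2 0>; <2 2 1>}
target <1 0 1> ∈ {SC,TSO,PSO}

SC:yes TSO:yes PSO:yes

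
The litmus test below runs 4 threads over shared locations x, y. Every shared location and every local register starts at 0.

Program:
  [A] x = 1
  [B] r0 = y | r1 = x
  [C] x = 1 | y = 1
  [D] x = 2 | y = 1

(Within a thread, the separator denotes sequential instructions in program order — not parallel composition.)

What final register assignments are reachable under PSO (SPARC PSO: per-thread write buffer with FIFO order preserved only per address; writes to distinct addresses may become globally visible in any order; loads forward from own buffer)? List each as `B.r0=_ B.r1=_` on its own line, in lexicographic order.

outcome vector order: (B.r0,B.r1)
|PSO outcomes| = 6

B.r0=0 B.r1=0
B.r0=0 B.r1=1
B.r0=0 B.r1=2
B.r0=1 B.r1=0
B.r0=1 B.r1=1
B.r0=1 B.r1=2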